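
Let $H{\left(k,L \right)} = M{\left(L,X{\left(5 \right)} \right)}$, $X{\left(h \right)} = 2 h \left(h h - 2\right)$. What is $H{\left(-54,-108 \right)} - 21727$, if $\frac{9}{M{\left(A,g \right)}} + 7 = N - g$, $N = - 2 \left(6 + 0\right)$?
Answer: $- \frac{1803344}{83} \approx -21727.0$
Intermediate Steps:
$N = -12$ ($N = \left(-2\right) 6 = -12$)
$X{\left(h \right)} = 2 h \left(-2 + h^{2}\right)$ ($X{\left(h \right)} = 2 h \left(h^{2} - 2\right) = 2 h \left(-2 + h^{2}\right)$)
$M{\left(A,g \right)} = \frac{9}{-19 - g}$ ($M{\left(A,g \right)} = \frac{9}{-7 - \left(12 + g\right)} = \frac{9}{-19 - g}$)
$H{\left(k,L \right)} = - \frac{3}{83}$ ($H{\left(k,L \right)} = - \frac{9}{19 + 2 \cdot 5 \left(-2 + 5^{2}\right)} = - \frac{9}{19 + 2 \cdot 5 \left(-2 + 25\right)} = - \frac{9}{19 + 2 \cdot 5 \cdot 23} = - \frac{9}{19 + 230} = - \frac{9}{249} = \left(-9\right) \frac{1}{249} = - \frac{3}{83}$)
$H{\left(-54,-108 \right)} - 21727 = - \frac{3}{83} - 21727 = - \frac{1803344}{83}$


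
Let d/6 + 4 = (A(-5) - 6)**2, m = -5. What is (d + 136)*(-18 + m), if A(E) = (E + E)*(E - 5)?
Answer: -1221944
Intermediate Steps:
A(E) = 2*E*(-5 + E) (A(E) = (2*E)*(-5 + E) = 2*E*(-5 + E))
d = 52992 (d = -24 + 6*(2*(-5)*(-5 - 5) - 6)**2 = -24 + 6*(2*(-5)*(-10) - 6)**2 = -24 + 6*(100 - 6)**2 = -24 + 6*94**2 = -24 + 6*8836 = -24 + 53016 = 52992)
(d + 136)*(-18 + m) = (52992 + 136)*(-18 - 5) = 53128*(-23) = -1221944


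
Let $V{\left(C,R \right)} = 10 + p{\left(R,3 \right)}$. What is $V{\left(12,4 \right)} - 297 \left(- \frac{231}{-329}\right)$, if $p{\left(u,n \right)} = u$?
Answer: $- \frac{9143}{47} \approx -194.53$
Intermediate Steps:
$V{\left(C,R \right)} = 10 + R$
$V{\left(12,4 \right)} - 297 \left(- \frac{231}{-329}\right) = \left(10 + 4\right) - 297 \left(- \frac{231}{-329}\right) = 14 - 297 \left(\left(-231\right) \left(- \frac{1}{329}\right)\right) = 14 - \frac{9801}{47} = - \frac{9143}{47}$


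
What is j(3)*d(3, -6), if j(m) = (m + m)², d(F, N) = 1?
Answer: 36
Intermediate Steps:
j(m) = 4*m² (j(m) = (2*m)² = 4*m²)
j(3)*d(3, -6) = (4*3²)*1 = (4*9)*1 = 36*1 = 36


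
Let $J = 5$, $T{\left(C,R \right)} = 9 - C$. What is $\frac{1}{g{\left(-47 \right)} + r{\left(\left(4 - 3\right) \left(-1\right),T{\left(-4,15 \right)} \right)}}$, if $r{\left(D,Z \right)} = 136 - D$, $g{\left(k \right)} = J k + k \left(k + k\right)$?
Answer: $\frac{1}{4320} \approx 0.00023148$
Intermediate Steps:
$g{\left(k \right)} = 2 k^{2} + 5 k$ ($g{\left(k \right)} = 5 k + k \left(k + k\right) = 5 k + k 2 k = 5 k + 2 k^{2} = 2 k^{2} + 5 k$)
$\frac{1}{g{\left(-47 \right)} + r{\left(\left(4 - 3\right) \left(-1\right),T{\left(-4,15 \right)} \right)}} = \frac{1}{- 47 \left(5 + 2 \left(-47\right)\right) + \left(136 - \left(4 - 3\right) \left(-1\right)\right)} = \frac{1}{- 47 \left(5 - 94\right) + \left(136 - 1 \left(-1\right)\right)} = \frac{1}{\left(-47\right) \left(-89\right) + \left(136 - -1\right)} = \frac{1}{4183 + \left(136 + 1\right)} = \frac{1}{4183 + 137} = \frac{1}{4320}$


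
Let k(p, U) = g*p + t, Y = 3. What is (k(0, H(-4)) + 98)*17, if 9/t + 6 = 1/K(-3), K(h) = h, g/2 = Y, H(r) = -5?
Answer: 31195/19 ≈ 1641.8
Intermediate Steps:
g = 6 (g = 2*3 = 6)
t = -27/19 (t = 9/(-6 + 1/(-3)) = 9/(-6 - ⅓) = 9/(-19/3) = 9*(-3/19) = -27/19 ≈ -1.4211)
k(p, U) = -27/19 + 6*p (k(p, U) = 6*p - 27/19 = -27/19 + 6*p)
(k(0, H(-4)) + 98)*17 = ((-27/19 + 6*0) + 98)*17 = ((-27/19 + 0) + 98)*17 = (-27/19 + 98)*17 = (1835/19)*17 = 31195/19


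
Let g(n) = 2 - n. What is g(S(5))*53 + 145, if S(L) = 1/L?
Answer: 1202/5 ≈ 240.40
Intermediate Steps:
g(S(5))*53 + 145 = (2 - 1/5)*53 + 145 = (9/5)*53 + 145 = 477/5 + 145 = 1202/5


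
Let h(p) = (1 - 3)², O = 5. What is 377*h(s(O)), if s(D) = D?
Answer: 1508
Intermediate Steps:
h(p) = 4 (h(p) = (-2)² = 4)
377*h(s(O)) = 377*4 = 1508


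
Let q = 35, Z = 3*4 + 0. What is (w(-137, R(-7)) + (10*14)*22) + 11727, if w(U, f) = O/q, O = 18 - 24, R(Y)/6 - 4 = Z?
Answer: 518239/35 ≈ 14807.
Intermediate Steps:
Z = 12 (Z = 12 + 0 = 12)
R(Y) = 96 (R(Y) = 24 + 6*12 = 24 + 72 = 96)
O = -6
w(U, f) = -6/35
(w(-137, R(-7)) + (10*14)*22) + 11727 = (-6/35 + (10*14)*22) + 11727 = (-6/35 + 140*22) + 11727 = (-6/35 + 3080) + 11727 = 107794/35 + 11727 = 518239/35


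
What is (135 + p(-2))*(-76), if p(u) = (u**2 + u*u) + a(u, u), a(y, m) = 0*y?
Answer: -10868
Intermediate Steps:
a(y, m) = 0
p(u) = 2*u**2 (p(u) = (u**2 + u*u) + 0 = (u**2 + u**2) + 0 = 2*u**2 + 0 = 2*u**2)
(135 + p(-2))*(-76) = (135 + 2*(-2)**2)*(-76) = (135 + 2*4)*(-76) = (135 + 8)*(-76) = 143*(-76) = -10868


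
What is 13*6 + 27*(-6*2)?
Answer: -246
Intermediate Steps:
13*6 + 27*(-6*2) = 78 + 27*(-12) = 78 - 324 = -246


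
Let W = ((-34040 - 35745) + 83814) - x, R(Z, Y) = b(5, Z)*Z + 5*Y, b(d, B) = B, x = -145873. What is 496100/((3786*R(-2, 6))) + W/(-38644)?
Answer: -176492081/621801282 ≈ -0.28384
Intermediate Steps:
R(Z, Y) = Z**2 + 5*Y (R(Z, Y) = Z*Z + 5*Y = Z**2 + 5*Y)
W = 159902 (W = ((-34040 - 35745) + 83814) - 1*(-145873) = (-69785 + 83814) + 145873 = 14029 + 145873 = 159902)
496100/((3786*R(-2, 6))) + W/(-38644) = 496100/((3786*((-2)**2 + 5*6))) + 159902/(-38644) = 496100/((3786*(4 + 30))) + 159902*(-1/38644) = 496100/((3786*34)) - 79951/19322 = 496100/128724 - 79951/19322 = 496100*(1/128724) - 79951/19322 = 124025/32181 - 79951/19322 = -176492081/621801282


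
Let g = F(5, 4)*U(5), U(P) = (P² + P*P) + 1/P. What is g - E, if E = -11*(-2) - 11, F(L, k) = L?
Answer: 240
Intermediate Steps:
U(P) = 1/P + 2*P² (U(P) = (P² + P²) + 1/P = 2*P² + 1/P = 1/P + 2*P²)
g = 251 (g = 5*((1 + 2*5³)/5) = 5*((1 + 2*125)/5) = 5*((1 + 250)/5) = 5*((⅕)*251) = 5*(251/5) = 251)
E = 11 (E = 22 - 11 = 11)
g - E = 251 - 1*11 = 251 - 11 = 240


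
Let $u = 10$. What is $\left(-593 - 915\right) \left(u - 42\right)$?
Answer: $48256$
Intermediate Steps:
$\left(-593 - 915\right) \left(u - 42\right) = \left(-593 - 915\right) \left(10 - 42\right) = - 1508 \left(10 - 42\right) = \left(-1508\right) \left(-32\right) = 48256$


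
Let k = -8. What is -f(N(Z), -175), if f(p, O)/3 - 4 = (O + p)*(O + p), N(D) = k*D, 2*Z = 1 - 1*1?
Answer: -91887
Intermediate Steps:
Z = 0 (Z = (1 - 1*1)/2 = (1 - 1)/2 = (½)*0 = 0)
N(D) = -8*D
f(p, O) = 12 + 3*(O + p)² (f(p, O) = 12 + 3*((O + p)*(O + p)) = 12 + 3*(O + p)²)
-f(N(Z), -175) = -(12 + 3*(-175 - 8*0)²) = -(12 + 3*(-175 + 0)²) = -(12 + 3*(-175)²) = -(12 + 3*30625) = -(12 + 91875) = -1*91887 = -91887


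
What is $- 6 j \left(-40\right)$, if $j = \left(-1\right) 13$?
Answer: $-3120$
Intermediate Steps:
$j = -13$
$- 6 j \left(-40\right) = \left(-6\right) \left(-13\right) \left(-40\right) = 78 \left(-40\right) = -3120$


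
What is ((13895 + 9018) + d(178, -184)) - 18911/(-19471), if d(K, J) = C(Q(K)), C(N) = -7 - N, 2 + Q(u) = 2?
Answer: 446021637/19471 ≈ 22907.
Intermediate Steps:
Q(u) = 0 (Q(u) = -2 + 2 = 0)
d(K, J) = -7 (d(K, J) = -7 - 1*0 = -7 + 0 = -7)
((13895 + 9018) + d(178, -184)) - 18911/(-19471) = ((13895 + 9018) - 7) - 18911/(-19471) = (22913 - 7) - 18911*(-1/19471) = 22906 + 18911/19471 = 446021637/19471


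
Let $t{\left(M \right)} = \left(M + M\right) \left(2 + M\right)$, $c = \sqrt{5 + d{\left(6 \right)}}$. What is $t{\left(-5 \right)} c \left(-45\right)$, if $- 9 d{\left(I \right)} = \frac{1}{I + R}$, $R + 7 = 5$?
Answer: $- 225 \sqrt{179} \approx -3010.3$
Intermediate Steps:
$R = -2$ ($R = -7 + 5 = -2$)
$d{\left(I \right)} = - \frac{1}{9 \left(-2 + I\right)}$ ($d{\left(I \right)} = - \frac{1}{9 \left(I - 2\right)} = - \frac{1}{9 \left(-2 + I\right)}$)
$c = \frac{\sqrt{179}}{6}$ ($c = \sqrt{5 - \frac{1}{-18 + 9 \cdot 6}} = \sqrt{5 - \frac{1}{-18 + 54}} = \sqrt{5 - \frac{1}{36}} = \sqrt{\frac{179}{36}} = \frac{\sqrt{179}}{6} \approx 2.2298$)
$t{\left(M \right)} = 2 M \left(2 + M\right)$
$t{\left(-5 \right)} c \left(-45\right) = 2 \left(-5\right) \left(2 - 5\right) \frac{\sqrt{179}}{6} \left(-45\right) = 2 \left(-5\right) \left(-3\right) \frac{\sqrt{179}}{6} \left(-45\right) = 30 \frac{\sqrt{179}}{6} \left(-45\right) = 5 \sqrt{179} \left(-45\right) = - 225 \sqrt{179}$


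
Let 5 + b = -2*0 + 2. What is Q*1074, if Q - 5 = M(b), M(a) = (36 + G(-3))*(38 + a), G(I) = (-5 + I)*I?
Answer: 2260770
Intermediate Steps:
G(I) = I*(-5 + I)
b = -3 (b = -5 + (-2*0 + 2) = -5 + (0 + 2) = -5 + 2 = -3)
M(a) = 2280 + 60*a (M(a) = (36 - 3*(-5 - 3))*(38 + a) = (36 - 3*(-8))*(38 + a) = (36 + 24)*(38 + a) = 60*(38 + a) = 2280 + 60*a)
Q = 2105 (Q = 5 + (2280 + 60*(-3)) = 5 + (2280 - 180) = 5 + 2100 = 2105)
Q*1074 = 2105*1074 = 2260770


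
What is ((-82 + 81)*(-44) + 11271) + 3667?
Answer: 14982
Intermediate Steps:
((-82 + 81)*(-44) + 11271) + 3667 = (-1*(-44) + 11271) + 3667 = (44 + 11271) + 3667 = 11315 + 3667 = 14982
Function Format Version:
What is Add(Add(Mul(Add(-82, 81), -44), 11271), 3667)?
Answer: 14982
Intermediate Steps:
Add(Add(Mul(Add(-82, 81), -44), 11271), 3667) = Add(Add(Mul(-1, -44), 11271), 3667) = Add(Add(44, 11271), 3667) = Add(11315, 3667) = 14982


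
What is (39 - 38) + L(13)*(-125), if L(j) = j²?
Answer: -21124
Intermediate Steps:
(39 - 38) + L(13)*(-125) = (39 - 38) + 13²*(-125) = 1 + 169*(-125) = 1 - 21125 = -21124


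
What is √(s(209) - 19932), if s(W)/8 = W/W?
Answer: 2*I*√4981 ≈ 141.15*I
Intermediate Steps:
s(W) = 8 (s(W) = 8*(W/W) = 8*1 = 8)
√(s(209) - 19932) = √(8 - 19932) = √(-19924) = 2*I*√4981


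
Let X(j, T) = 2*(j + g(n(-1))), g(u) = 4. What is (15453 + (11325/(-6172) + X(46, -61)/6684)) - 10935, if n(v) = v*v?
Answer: 46577225641/10313412 ≈ 4516.2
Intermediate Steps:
n(v) = v²
X(j, T) = 8 + 2*j (X(j, T) = 2*(j + 4) = 2*(4 + j) = 8 + 2*j)
(15453 + (11325/(-6172) + X(46, -61)/6684)) - 10935 = (15453 + (11325/(-6172) + (8 + 2*46)/6684)) - 10935 = (15453 + (11325*(-1/6172) + (8 + 92)*(1/6684))) - 10935 = (15453 + (-11325/6172 + 100*(1/6684))) - 10935 = (15453 + (-11325/6172 + 25/1671)) - 10935 = (15453 - 18769775/10313412) - 10935 = 159354385861/10313412 - 10935 = 46577225641/10313412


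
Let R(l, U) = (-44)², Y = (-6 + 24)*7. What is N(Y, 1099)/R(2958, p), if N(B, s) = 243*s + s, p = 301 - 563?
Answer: 67039/484 ≈ 138.51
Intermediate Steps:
Y = 126 (Y = 18*7 = 126)
p = -262
N(B, s) = 244*s
R(l, U) = 1936
N(Y, 1099)/R(2958, p) = (244*1099)/1936 = 268156*(1/1936) = 67039/484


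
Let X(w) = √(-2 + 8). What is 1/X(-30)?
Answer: √6/6 ≈ 0.40825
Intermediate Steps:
X(w) = √6
1/X(-30) = 1/(√6) = √6/6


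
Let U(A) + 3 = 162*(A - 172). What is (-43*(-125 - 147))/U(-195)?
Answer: -11696/59457 ≈ -0.19671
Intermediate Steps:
U(A) = -27867 + 162*A (U(A) = -3 + 162*(A - 172) = -3 + 162*(-172 + A) = -3 + (-27864 + 162*A) = -27867 + 162*A)
(-43*(-125 - 147))/U(-195) = (-43*(-125 - 147))/(-27867 + 162*(-195)) = (-43*(-272))/(-27867 - 31590) = 11696/(-59457) = 11696*(-1/59457) = -11696/59457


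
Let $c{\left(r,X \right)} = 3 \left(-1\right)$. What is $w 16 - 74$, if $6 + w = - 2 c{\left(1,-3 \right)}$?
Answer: $-74$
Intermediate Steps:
$c{\left(r,X \right)} = -3$
$w = 0$ ($w = -6 - -6 = -6 + 6 = 0$)
$w 16 - 74 = 0 \cdot 16 - 74 = 0 - 74 = -74$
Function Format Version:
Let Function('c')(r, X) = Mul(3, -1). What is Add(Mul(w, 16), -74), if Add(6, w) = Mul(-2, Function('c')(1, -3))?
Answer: -74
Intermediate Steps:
Function('c')(r, X) = -3
w = 0 (w = Add(-6, Mul(-2, -3)) = Add(-6, 6) = 0)
Add(Mul(w, 16), -74) = Add(Mul(0, 16), -74) = Add(0, -74) = -74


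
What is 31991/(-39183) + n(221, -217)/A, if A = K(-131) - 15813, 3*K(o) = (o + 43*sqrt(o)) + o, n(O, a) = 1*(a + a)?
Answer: -1675382768737/2122998024630 + 1333*I*sqrt(131)/54181610 ≈ -0.78916 + 0.00028159*I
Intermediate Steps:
n(O, a) = 2*a (n(O, a) = 1*(2*a) = 2*a)
K(o) = 2*o/3 + 43*sqrt(o)/3 (K(o) = ((o + 43*sqrt(o)) + o)/3 = (2*o + 43*sqrt(o))/3 = 2*o/3 + 43*sqrt(o)/3)
A = -47701/3 + 43*I*sqrt(131)/3 (A = ((2/3)*(-131) + 43*sqrt(-131)/3) - 15813 = (-262/3 + 43*(I*sqrt(131))/3) - 15813 = (-262/3 + 43*I*sqrt(131)/3) - 15813 = -47701/3 + 43*I*sqrt(131)/3 ≈ -15900.0 + 164.05*I)
31991/(-39183) + n(221, -217)/A = 31991/(-39183) + (2*(-217))/(-47701/3 + 43*I*sqrt(131)/3) = 31991*(-1/39183) - 434/(-47701/3 + 43*I*sqrt(131)/3) = -31991/39183 - 434/(-47701/3 + 43*I*sqrt(131)/3)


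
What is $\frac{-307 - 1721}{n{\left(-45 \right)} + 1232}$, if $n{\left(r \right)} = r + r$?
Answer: $- \frac{1014}{571} \approx -1.7758$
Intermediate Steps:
$n{\left(r \right)} = 2 r$
$\frac{-307 - 1721}{n{\left(-45 \right)} + 1232} = \frac{-307 - 1721}{2 \left(-45\right) + 1232} = - \frac{2028}{-90 + 1232} = - \frac{2028}{1142} = \left(-2028\right) \frac{1}{1142} = - \frac{1014}{571}$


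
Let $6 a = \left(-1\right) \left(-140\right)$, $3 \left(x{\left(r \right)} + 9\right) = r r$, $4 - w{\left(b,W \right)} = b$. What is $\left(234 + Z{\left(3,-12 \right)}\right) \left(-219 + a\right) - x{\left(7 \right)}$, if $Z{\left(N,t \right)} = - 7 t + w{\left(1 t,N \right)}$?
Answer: $-65360$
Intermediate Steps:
$w{\left(b,W \right)} = 4 - b$
$x{\left(r \right)} = -9 + \frac{r^{2}}{3}$ ($x{\left(r \right)} = -9 + \frac{r r}{3} = -9 + \frac{r^{2}}{3}$)
$Z{\left(N,t \right)} = 4 - 8 t$ ($Z{\left(N,t \right)} = - 7 t - \left(-4 + 1 t\right) = - 7 t - \left(-4 + t\right) = 4 - 8 t$)
$a = \frac{70}{3}$ ($a = \frac{\left(-1\right) \left(-140\right)}{6} = \frac{1}{6} \cdot 140 = \frac{70}{3} \approx 23.333$)
$\left(234 + Z{\left(3,-12 \right)}\right) \left(-219 + a\right) - x{\left(7 \right)} = \left(234 + \left(4 - -96\right)\right) \left(-219 + \frac{70}{3}\right) - \left(-9 + \frac{7^{2}}{3}\right) = \left(234 + \left(4 + 96\right)\right) \left(- \frac{587}{3}\right) - \left(-9 + \frac{1}{3} \cdot 49\right) = \left(234 + 100\right) \left(- \frac{587}{3}\right) - \left(-9 + \frac{49}{3}\right) = 334 \left(- \frac{587}{3}\right) - \frac{22}{3} = - \frac{196058}{3} - \frac{22}{3} = -65360$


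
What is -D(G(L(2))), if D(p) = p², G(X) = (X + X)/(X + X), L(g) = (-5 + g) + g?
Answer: -1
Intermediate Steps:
L(g) = -5 + 2*g
G(X) = 1 (G(X) = (2*X)/((2*X)) = (2*X)*(1/(2*X)) = 1)
-D(G(L(2))) = -1*1² = -1*1 = -1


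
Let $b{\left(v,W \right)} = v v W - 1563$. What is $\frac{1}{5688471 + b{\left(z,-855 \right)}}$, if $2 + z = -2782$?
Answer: $- \frac{1}{6621123972} \approx -1.5103 \cdot 10^{-10}$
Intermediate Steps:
$z = -2784$ ($z = -2 - 2782 = -2784$)
$b{\left(v,W \right)} = -1563 + W v^{2}$ ($b{\left(v,W \right)} = v^{2} W - 1563 = W v^{2} - 1563 = -1563 + W v^{2}$)
$\frac{1}{5688471 + b{\left(z,-855 \right)}} = \frac{1}{5688471 - \left(1563 + 855 \left(-2784\right)^{2}\right)} = \frac{1}{5688471 - 6626812443} = \frac{1}{-6621123972} = - \frac{1}{6621123972}$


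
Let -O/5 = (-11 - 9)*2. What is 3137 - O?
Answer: 2937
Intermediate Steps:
O = 200 (O = -5*(-11 - 9)*2 = -(-100)*2 = -5*(-40) = 200)
3137 - O = 3137 - 1*200 = 3137 - 200 = 2937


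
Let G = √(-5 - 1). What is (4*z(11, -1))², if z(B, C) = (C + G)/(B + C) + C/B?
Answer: -228/605 - 168*I*√6/275 ≈ -0.37686 - 1.4964*I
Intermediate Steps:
G = I*√6 (G = √(-6) = I*√6 ≈ 2.4495*I)
z(B, C) = C/B + (C + I*√6)/(B + C) (z(B, C) = (C + I*√6)/(B + C) + C/B = C/B + (C + I*√6)/(B + C))
(4*z(11, -1))² = (4*(((-1)² + 2*11*(-1) + I*11*√6)/(11*(11 - 1))))² = (4*((1/11)*(1 - 22 + 11*I*√6)/10))² = (4*((1/11)*(⅒)*(-21 + 11*I*√6)))² = (4*(-21/110 + I*√6/10))² = (-42/55 + 2*I*√6/5)²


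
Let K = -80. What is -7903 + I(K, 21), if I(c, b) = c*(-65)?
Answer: -2703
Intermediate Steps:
I(c, b) = -65*c
-7903 + I(K, 21) = -7903 - 65*(-80) = -7903 + 5200 = -2703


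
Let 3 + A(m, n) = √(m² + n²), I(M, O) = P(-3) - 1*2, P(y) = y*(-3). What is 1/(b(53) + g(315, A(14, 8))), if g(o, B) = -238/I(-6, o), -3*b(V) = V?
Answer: -3/155 ≈ -0.019355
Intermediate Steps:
P(y) = -3*y
b(V) = -V/3
I(M, O) = 7 (I(M, O) = -3*(-3) - 1*2 = 9 - 2 = 7)
A(m, n) = -3 + √(m² + n²)
g(o, B) = -34 (g(o, B) = -238/7 = -238*⅐ = -34)
1/(b(53) + g(315, A(14, 8))) = 1/(-⅓*53 - 34) = 1/(-53/3 - 34) = 1/(-155/3) = -3/155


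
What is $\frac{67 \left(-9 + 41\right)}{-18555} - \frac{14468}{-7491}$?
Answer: $\frac{84131012}{46331835} \approx 1.8158$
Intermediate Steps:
$\frac{67 \left(-9 + 41\right)}{-18555} - \frac{14468}{-7491} = 67 \cdot 32 \left(- \frac{1}{18555}\right) - - \frac{14468}{7491} = 2144 \left(- \frac{1}{18555}\right) + \frac{14468}{7491} = - \frac{2144}{18555} + \frac{14468}{7491} = \frac{84131012}{46331835}$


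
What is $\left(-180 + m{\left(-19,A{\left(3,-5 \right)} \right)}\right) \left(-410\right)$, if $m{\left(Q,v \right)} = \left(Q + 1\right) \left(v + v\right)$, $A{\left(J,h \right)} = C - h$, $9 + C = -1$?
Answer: $0$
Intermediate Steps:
$C = -10$ ($C = -9 - 1 = -10$)
$A{\left(J,h \right)} = -10 - h$
$m{\left(Q,v \right)} = 2 v \left(1 + Q\right)$ ($m{\left(Q,v \right)} = \left(1 + Q\right) 2 v = 2 v \left(1 + Q\right)$)
$\left(-180 + m{\left(-19,A{\left(3,-5 \right)} \right)}\right) \left(-410\right) = \left(-180 + 2 \left(-10 - -5\right) \left(1 - 19\right)\right) \left(-410\right) = \left(-180 + 2 \left(-10 + 5\right) \left(-18\right)\right) \left(-410\right) = \left(-180 + 2 \left(-5\right) \left(-18\right)\right) \left(-410\right) = \left(-180 + 180\right) \left(-410\right) = 0 \left(-410\right) = 0$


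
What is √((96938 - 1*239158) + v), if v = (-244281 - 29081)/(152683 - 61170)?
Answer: I*√1191064776591886/91513 ≈ 377.12*I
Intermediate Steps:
v = -273362/91513 ≈ -2.9871
√((96938 - 1*239158) + v) = √((96938 - 1*239158) - 273362/91513) = √((96938 - 239158) - 273362/91513) = √(-142220 - 273362/91513) = √(-13015252222/91513) = I*√1191064776591886/91513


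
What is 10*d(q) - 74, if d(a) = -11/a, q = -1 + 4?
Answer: -332/3 ≈ -110.67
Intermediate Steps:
q = 3
10*d(q) - 74 = 10*(-11/3) - 74 = -110/3 - 74 = -332/3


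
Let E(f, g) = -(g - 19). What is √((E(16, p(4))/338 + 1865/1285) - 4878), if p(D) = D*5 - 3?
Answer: 16*I*√212630235/3341 ≈ 69.832*I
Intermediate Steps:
p(D) = -3 + 5*D (p(D) = 5*D - 3 = -3 + 5*D)
E(f, g) = 19 - g (E(f, g) = -(-19 + g) = 19 - g)
√((E(16, p(4))/338 + 1865/1285) - 4878) = √(((19 - (-3 + 5*4))/338 + 1865/1285) - 4878) = √(((19 - (-3 + 20))*(1/338) + 1865*(1/1285)) - 4878) = √(((19 - 1*17)*(1/338) + 373/257) - 4878) = √(((19 - 17)*(1/338) + 373/257) - 4878) = √((2*(1/338) + 373/257) - 4878) = √((1/169 + 373/257) - 4878) = √(63294/43433 - 4878) = √(-211802880/43433) = 16*I*√212630235/3341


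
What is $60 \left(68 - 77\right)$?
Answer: $-540$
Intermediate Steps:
$60 \left(68 - 77\right) = 60 \left(-9\right) = -540$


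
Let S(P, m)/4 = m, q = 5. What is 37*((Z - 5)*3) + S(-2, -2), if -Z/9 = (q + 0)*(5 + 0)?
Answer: -25538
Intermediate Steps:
S(P, m) = 4*m
Z = -225 (Z = -9*(5 + 0)*(5 + 0) = -45*5 = -9*25 = -225)
37*((Z - 5)*3) + S(-2, -2) = 37*((-225 - 5)*3) + 4*(-2) = 37*(-230*3) - 8 = 37*(-690) - 8 = -25530 - 8 = -25538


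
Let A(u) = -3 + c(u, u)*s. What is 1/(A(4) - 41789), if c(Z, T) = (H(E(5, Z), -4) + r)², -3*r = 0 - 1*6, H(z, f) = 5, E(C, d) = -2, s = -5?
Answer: -1/42037 ≈ -2.3789e-5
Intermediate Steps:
r = 2 (r = -(0 - 1*6)/3 = -(0 - 6)/3 = -⅓*(-6) = 2)
c(Z, T) = 49 (c(Z, T) = (5 + 2)² = 7² = 49)
A(u) = -248 (A(u) = -3 + 49*(-5) = -3 - 245 = -248)
1/(A(4) - 41789) = 1/(-248 - 41789) = 1/(-42037) = -1/42037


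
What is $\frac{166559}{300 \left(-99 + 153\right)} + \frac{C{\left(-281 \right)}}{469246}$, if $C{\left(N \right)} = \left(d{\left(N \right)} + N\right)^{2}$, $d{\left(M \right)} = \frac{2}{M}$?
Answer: $\frac{3136187902473877}{300122280588600} \approx 10.45$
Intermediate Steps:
$C{\left(N \right)} = \left(N + \frac{2}{N}\right)^{2}$ ($C{\left(N \right)} = \left(\frac{2}{N} + N\right)^{2} = \left(N + \frac{2}{N}\right)^{2}$)
$\frac{166559}{300 \left(-99 + 153\right)} + \frac{C{\left(-281 \right)}}{469246} = \frac{166559}{300 \left(-99 + 153\right)} + \frac{\frac{1}{78961} \left(2 + \left(-281\right)^{2}\right)^{2}}{469246} = \frac{166559}{300 \cdot 54} + \frac{\left(2 + 78961\right)^{2}}{78961} \cdot \frac{1}{469246} = \frac{166559}{16200} + \frac{78963^{2}}{78961} \cdot \frac{1}{469246} = 166559 \cdot \frac{1}{16200} + \frac{1}{78961} \cdot 6235155369 \cdot \frac{1}{469246} = \frac{166559}{16200} + \frac{6235155369}{78961} \cdot \frac{1}{469246} = \frac{166559}{16200} + \frac{6235155369}{37052133406} = \frac{3136187902473877}{300122280588600}$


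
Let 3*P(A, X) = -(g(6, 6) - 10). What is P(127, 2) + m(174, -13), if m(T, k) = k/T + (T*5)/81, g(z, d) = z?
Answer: 18791/1566 ≈ 11.999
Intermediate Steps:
P(A, X) = 4/3 (P(A, X) = (-(6 - 10))/3 = (-1*(-4))/3 = (⅓)*4 = 4/3)
m(T, k) = 5*T/81 + k/T (m(T, k) = k/T + (5*T)*(1/81) = k/T + 5*T/81 = 5*T/81 + k/T)
P(127, 2) + m(174, -13) = 4/3 + ((5/81)*174 - 13/174) = 4/3 + (290/27 - 13*1/174) = 4/3 + (290/27 - 13/174) = 4/3 + 16703/1566 = 18791/1566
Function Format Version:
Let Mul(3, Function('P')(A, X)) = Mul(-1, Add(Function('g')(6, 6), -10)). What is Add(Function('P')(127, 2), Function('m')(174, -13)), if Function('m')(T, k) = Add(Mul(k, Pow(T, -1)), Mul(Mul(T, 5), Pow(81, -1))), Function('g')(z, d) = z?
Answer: Rational(18791, 1566) ≈ 11.999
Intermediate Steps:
Function('P')(A, X) = Rational(4, 3) (Function('P')(A, X) = Mul(Rational(1, 3), Mul(-1, Add(6, -10))) = Mul(Rational(1, 3), Mul(-1, -4)) = Mul(Rational(1, 3), 4) = Rational(4, 3))
Function('m')(T, k) = Add(Mul(Rational(5, 81), T), Mul(k, Pow(T, -1))) (Function('m')(T, k) = Add(Mul(k, Pow(T, -1)), Mul(Mul(5, T), Rational(1, 81))) = Add(Mul(k, Pow(T, -1)), Mul(Rational(5, 81), T)) = Add(Mul(Rational(5, 81), T), Mul(k, Pow(T, -1))))
Add(Function('P')(127, 2), Function('m')(174, -13)) = Add(Rational(4, 3), Add(Mul(Rational(5, 81), 174), Mul(-13, Pow(174, -1)))) = Add(Rational(4, 3), Add(Rational(290, 27), Mul(-13, Rational(1, 174)))) = Add(Rational(4, 3), Add(Rational(290, 27), Rational(-13, 174))) = Add(Rational(4, 3), Rational(16703, 1566)) = Rational(18791, 1566)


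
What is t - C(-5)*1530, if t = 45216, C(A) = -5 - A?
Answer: 45216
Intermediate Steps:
t - C(-5)*1530 = 45216 - (-5 - 1*(-5))*1530 = 45216 - (-5 + 5)*1530 = 45216 - 0*1530 = 45216 - 1*0 = 45216 + 0 = 45216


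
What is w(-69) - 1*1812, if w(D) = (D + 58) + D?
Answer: -1892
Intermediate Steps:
w(D) = 58 + 2*D (w(D) = (58 + D) + D = 58 + 2*D)
w(-69) - 1*1812 = (58 + 2*(-69)) - 1*1812 = (58 - 138) - 1812 = -80 - 1812 = -1892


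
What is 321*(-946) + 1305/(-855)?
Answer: -5769683/19 ≈ -3.0367e+5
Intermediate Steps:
321*(-946) + 1305/(-855) = -303666 + 1305*(-1/855) = -303666 - 29/19 = -5769683/19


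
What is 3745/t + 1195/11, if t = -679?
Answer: 110030/1067 ≈ 103.12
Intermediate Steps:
3745/t + 1195/11 = 3745/(-679) + 1195/11 = 3745*(-1/679) + 1195*(1/11) = -535/97 + 1195/11 = 110030/1067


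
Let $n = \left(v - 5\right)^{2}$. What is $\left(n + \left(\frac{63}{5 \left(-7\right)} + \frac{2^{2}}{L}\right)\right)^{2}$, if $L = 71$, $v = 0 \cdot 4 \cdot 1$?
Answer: $\frac{68161536}{126025} \approx 540.86$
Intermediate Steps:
$v = 0$ ($v = 0 \cdot 1 = 0$)
$n = 25$ ($n = \left(0 - 5\right)^{2} = \left(-5\right)^{2} = 25$)
$\left(n + \left(\frac{63}{5 \left(-7\right)} + \frac{2^{2}}{L}\right)\right)^{2} = \left(25 + \left(\frac{63}{5 \left(-7\right)} + \frac{2^{2}}{71}\right)\right)^{2} = \left(25 + \left(\frac{63}{-35} + 4 \cdot \frac{1}{71}\right)\right)^{2} = \left(25 + \left(63 \left(- \frac{1}{35}\right) + \frac{4}{71}\right)\right)^{2} = \left(25 + \left(- \frac{9}{5} + \frac{4}{71}\right)\right)^{2} = \left(25 - \frac{619}{355}\right)^{2} = \left(\frac{8256}{355}\right)^{2} = \frac{68161536}{126025}$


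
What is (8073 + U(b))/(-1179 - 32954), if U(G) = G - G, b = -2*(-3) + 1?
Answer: -8073/34133 ≈ -0.23652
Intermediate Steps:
b = 7 (b = 6 + 1 = 7)
U(G) = 0
(8073 + U(b))/(-1179 - 32954) = (8073 + 0)/(-1179 - 32954) = 8073/(-34133) = 8073*(-1/34133) = -8073/34133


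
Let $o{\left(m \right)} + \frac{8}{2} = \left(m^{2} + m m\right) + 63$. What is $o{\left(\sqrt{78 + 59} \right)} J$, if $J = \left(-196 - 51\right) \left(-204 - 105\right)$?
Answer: $25415559$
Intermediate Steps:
$J = 76323$ ($J = \left(-247\right) \left(-309\right) = 76323$)
$o{\left(m \right)} = 59 + 2 m^{2}$ ($o{\left(m \right)} = -4 + \left(\left(m^{2} + m m\right) + 63\right) = -4 + \left(\left(m^{2} + m^{2}\right) + 63\right) = -4 + \left(2 m^{2} + 63\right) = -4 + \left(63 + 2 m^{2}\right) = 59 + 2 m^{2}$)
$o{\left(\sqrt{78 + 59} \right)} J = \left(59 + 2 \left(\sqrt{78 + 59}\right)^{2}\right) 76323 = \left(59 + 2 \left(\sqrt{137}\right)^{2}\right) 76323 = \left(59 + 2 \cdot 137\right) 76323 = \left(59 + 274\right) 76323 = 333 \cdot 76323 = 25415559$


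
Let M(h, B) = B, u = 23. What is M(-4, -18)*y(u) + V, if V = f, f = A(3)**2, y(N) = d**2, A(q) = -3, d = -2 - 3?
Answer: -441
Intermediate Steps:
d = -5
y(N) = 25 (y(N) = (-5)**2 = 25)
f = 9 (f = (-3)**2 = 9)
V = 9
M(-4, -18)*y(u) + V = -18*25 + 9 = -450 + 9 = -441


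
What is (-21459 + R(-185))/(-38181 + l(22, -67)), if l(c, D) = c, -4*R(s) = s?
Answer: 85651/152636 ≈ 0.56115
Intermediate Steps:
R(s) = -s/4
(-21459 + R(-185))/(-38181 + l(22, -67)) = (-21459 - ¼*(-185))/(-38181 + 22) = (-21459 + 185/4)/(-38159) = -85651/4*(-1/38159) = 85651/152636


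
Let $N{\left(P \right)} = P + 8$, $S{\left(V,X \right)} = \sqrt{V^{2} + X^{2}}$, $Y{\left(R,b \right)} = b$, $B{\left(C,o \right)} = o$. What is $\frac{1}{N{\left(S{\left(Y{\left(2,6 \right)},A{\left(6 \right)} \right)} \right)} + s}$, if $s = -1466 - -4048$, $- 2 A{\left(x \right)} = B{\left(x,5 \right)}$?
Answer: $\frac{2}{5193} \approx 0.00038513$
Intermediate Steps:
$A{\left(x \right)} = - \frac{5}{2}$ ($A{\left(x \right)} = \left(- \frac{1}{2}\right) 5 = - \frac{5}{2}$)
$s = 2582$ ($s = -1466 + 4048 = 2582$)
$N{\left(P \right)} = 8 + P$
$\frac{1}{N{\left(S{\left(Y{\left(2,6 \right)},A{\left(6 \right)} \right)} \right)} + s} = \frac{1}{\left(8 + \sqrt{6^{2} + \left(- \frac{5}{2}\right)^{2}}\right) + 2582} = \frac{1}{\left(8 + \sqrt{36 + \frac{25}{4}}\right) + 2582} = \frac{1}{\left(8 + \sqrt{\frac{169}{4}}\right) + 2582} = \frac{1}{\left(8 + \frac{13}{2}\right) + 2582} = \frac{1}{\frac{29}{2} + 2582} = \frac{1}{\frac{5193}{2}} = \frac{2}{5193}$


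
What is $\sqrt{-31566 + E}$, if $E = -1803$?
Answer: $7 i \sqrt{681} \approx 182.67 i$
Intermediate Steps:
$\sqrt{-31566 + E} = \sqrt{-31566 - 1803} = \sqrt{-33369} = 7 i \sqrt{681}$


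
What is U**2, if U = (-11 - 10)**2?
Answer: 194481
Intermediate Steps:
U = 441 (U = (-21)**2 = 441)
U**2 = 441**2 = 194481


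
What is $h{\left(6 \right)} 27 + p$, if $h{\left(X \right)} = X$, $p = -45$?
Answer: $117$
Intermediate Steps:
$h{\left(6 \right)} 27 + p = 6 \cdot 27 - 45 = 162 - 45 = 117$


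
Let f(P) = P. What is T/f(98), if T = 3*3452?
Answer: 5178/49 ≈ 105.67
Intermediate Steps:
T = 10356
T/f(98) = 10356/98 = 10356*(1/98) = 5178/49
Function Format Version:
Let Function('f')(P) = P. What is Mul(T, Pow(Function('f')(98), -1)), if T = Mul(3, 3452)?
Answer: Rational(5178, 49) ≈ 105.67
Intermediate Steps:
T = 10356
Mul(T, Pow(Function('f')(98), -1)) = Mul(10356, Pow(98, -1)) = Mul(10356, Rational(1, 98)) = Rational(5178, 49)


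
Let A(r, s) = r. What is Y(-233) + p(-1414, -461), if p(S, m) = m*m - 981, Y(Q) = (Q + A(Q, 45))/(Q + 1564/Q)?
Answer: 11815252198/55853 ≈ 2.1154e+5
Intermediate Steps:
Y(Q) = 2*Q/(Q + 1564/Q) (Y(Q) = (Q + Q)/(Q + 1564/Q) = (2*Q)/(Q + 1564/Q) = 2*Q/(Q + 1564/Q))
p(S, m) = -981 + m**2 (p(S, m) = m**2 - 981 = -981 + m**2)
Y(-233) + p(-1414, -461) = 2*(-233)**2/(1564 + (-233)**2) + (-981 + (-461)**2) = 2*54289/(1564 + 54289) + (-981 + 212521) = 2*54289/55853 + 211540 = 2*54289*(1/55853) + 211540 = 108578/55853 + 211540 = 11815252198/55853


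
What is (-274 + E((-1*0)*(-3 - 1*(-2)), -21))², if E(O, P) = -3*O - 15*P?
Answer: 1681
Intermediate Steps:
E(O, P) = -15*P - 3*O
(-274 + E((-1*0)*(-3 - 1*(-2)), -21))² = (-274 + (-15*(-21) - 3*(-1*0)*(-3 - 1*(-2))))² = (-274 + (315 - 0*(-3 + 2)))² = (-274 + (315 - 0*(-1)))² = (-274 + (315 - 3*0))² = (-274 + (315 + 0))² = (-274 + 315)² = 41² = 1681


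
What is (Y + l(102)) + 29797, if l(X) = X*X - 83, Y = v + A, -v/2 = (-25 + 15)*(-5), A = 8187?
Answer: 48205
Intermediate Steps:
v = -100 (v = -2*(-25 + 15)*(-5) = -(-20)*(-5) = -2*50 = -100)
Y = 8087 (Y = -100 + 8187 = 8087)
l(X) = -83 + X² (l(X) = X² - 83 = -83 + X²)
(Y + l(102)) + 29797 = (8087 + (-83 + 102²)) + 29797 = (8087 + (-83 + 10404)) + 29797 = (8087 + 10321) + 29797 = 18408 + 29797 = 48205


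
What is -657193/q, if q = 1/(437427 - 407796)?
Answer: -19473285783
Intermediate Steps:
q = 1/29631 ≈ 3.3748e-5
-657193/q = -657193/1/29631 = -657193*29631 = -19473285783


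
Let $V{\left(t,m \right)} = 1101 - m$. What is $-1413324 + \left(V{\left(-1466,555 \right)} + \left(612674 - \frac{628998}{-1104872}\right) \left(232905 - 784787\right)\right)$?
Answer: $- \frac{93396343677088187}{276218} \approx -3.3813 \cdot 10^{11}$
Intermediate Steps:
$-1413324 + \left(V{\left(-1466,555 \right)} + \left(612674 - \frac{628998}{-1104872}\right) \left(232905 - 784787\right)\right) = -1413324 + \left(\left(1101 - 555\right) + \left(612674 - \frac{628998}{-1104872}\right) \left(232905 - 784787\right)\right) = -1413324 + \left(\left(1101 - 555\right) + \left(612674 - - \frac{314499}{552436}\right) \left(-551882\right)\right) = -1413324 + \left(546 + \left(612674 + \frac{314499}{552436}\right) \left(-551882\right)\right) = -1413324 + \left(546 + \frac{338463488363}{552436} \left(-551882\right)\right) = -1413324 + \left(546 - \frac{93395953442374583}{276218}\right) = -1413324 - \frac{93395953291559555}{276218} = - \frac{93396343677088187}{276218}$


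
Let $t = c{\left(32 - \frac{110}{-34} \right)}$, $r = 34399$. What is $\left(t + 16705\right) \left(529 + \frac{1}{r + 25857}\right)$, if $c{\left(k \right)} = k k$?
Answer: $\frac{4862451706825}{512176} \approx 9.4937 \cdot 10^{6}$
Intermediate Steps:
$c{\left(k \right)} = k^{2}$
$t = \frac{358801}{289}$ ($t = \left(32 - \frac{110}{-34}\right)^{2} = \left(32 - - \frac{55}{17}\right)^{2} = \left(32 + \frac{55}{17}\right)^{2} = \left(\frac{599}{17}\right)^{2} = \frac{358801}{289} \approx 1241.5$)
$\left(t + 16705\right) \left(529 + \frac{1}{r + 25857}\right) = \left(\frac{358801}{289} + 16705\right) \left(529 + \frac{1}{34399 + 25857}\right) = \frac{5186546 \left(529 + \frac{1}{60256}\right)}{289} = \frac{5186546}{289} \cdot \frac{31875425}{60256} = \frac{4862451706825}{512176}$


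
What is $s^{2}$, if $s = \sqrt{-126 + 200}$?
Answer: $74$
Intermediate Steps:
$s = \sqrt{74} \approx 8.6023$
$s^{2} = \left(\sqrt{74}\right)^{2} = 74$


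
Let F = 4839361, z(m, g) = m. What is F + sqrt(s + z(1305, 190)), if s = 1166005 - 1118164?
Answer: 4839361 + sqrt(49146) ≈ 4.8396e+6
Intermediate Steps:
s = 47841
F + sqrt(s + z(1305, 190)) = 4839361 + sqrt(47841 + 1305) = 4839361 + sqrt(49146)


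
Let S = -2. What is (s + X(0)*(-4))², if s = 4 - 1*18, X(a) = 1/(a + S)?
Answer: 144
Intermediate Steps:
X(a) = 1/(-2 + a) (X(a) = 1/(a - 2) = 1/(-2 + a))
s = -14 (s = 4 - 18 = -14)
(s + X(0)*(-4))² = (-14 - 4/(-2 + 0))² = (-14 - 4/(-2))² = (-14 - ½*(-4))² = (-14 + 2)² = (-12)² = 144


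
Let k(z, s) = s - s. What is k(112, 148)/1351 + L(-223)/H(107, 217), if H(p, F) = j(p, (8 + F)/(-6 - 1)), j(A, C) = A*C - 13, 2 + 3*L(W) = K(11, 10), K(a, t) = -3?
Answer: 35/72498 ≈ 0.00048277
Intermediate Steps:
k(z, s) = 0
L(W) = -5/3 (L(W) = -⅔ + (⅓)*(-3) = -⅔ - 1 = -5/3)
j(A, C) = -13 + A*C
H(p, F) = -13 + p*(-8/7 - F/7) (H(p, F) = -13 + p*((8 + F)/(-6 - 1)) = -13 + p*((8 + F)/(-7)) = -13 + p*((8 + F)*(-⅐)) = -13 + p*(-8/7 - F/7))
k(112, 148)/1351 + L(-223)/H(107, 217) = 0/1351 - 5/(3*(-13 - ⅐*107*(8 + 217))) = 0*(1/1351) - 5/(3*(-13 - ⅐*107*225)) = 0 - 5/(3*(-13 - 24075/7)) = 0 - 5/(3*(-24166/7)) = 0 - 5/3*(-7/24166) = 0 + 35/72498 = 35/72498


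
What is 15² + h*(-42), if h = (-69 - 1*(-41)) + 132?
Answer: -4143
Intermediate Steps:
h = 104 (h = (-69 + 41) + 132 = -28 + 132 = 104)
15² + h*(-42) = 15² + 104*(-42) = 225 - 4368 = -4143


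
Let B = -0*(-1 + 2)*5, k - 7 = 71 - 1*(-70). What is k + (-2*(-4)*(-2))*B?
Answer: 148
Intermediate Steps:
k = 148 (k = 7 + (71 - 1*(-70)) = 7 + (71 + 70) = 7 + 141 = 148)
B = 0 (B = -0*5 = -5*0*5 = 0*5 = 0)
k + (-2*(-4)*(-2))*B = 148 + (-2*(-4)*(-2))*0 = 148 + (8*(-2))*0 = 148 - 16*0 = 148 + 0 = 148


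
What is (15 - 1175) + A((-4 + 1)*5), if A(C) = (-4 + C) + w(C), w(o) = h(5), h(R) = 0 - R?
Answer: -1184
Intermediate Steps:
h(R) = -R
w(o) = -5 (w(o) = -1*5 = -5)
A(C) = -9 + C (A(C) = (-4 + C) - 5 = -9 + C)
(15 - 1175) + A((-4 + 1)*5) = (15 - 1175) + (-9 + (-4 + 1)*5) = -1160 + (-9 - 3*5) = -1160 + (-9 - 15) = -1160 - 24 = -1184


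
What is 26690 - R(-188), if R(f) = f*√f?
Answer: 26690 + 376*I*√47 ≈ 26690.0 + 2577.7*I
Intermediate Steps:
R(f) = f^(3/2)
26690 - R(-188) = 26690 - (-188)^(3/2) = 26690 - (-376)*I*√47 = 26690 + 376*I*√47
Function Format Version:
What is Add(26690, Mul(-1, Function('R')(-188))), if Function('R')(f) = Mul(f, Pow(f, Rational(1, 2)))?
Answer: Add(26690, Mul(376, I, Pow(47, Rational(1, 2)))) ≈ Add(26690., Mul(2577.7, I))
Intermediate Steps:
Function('R')(f) = Pow(f, Rational(3, 2))
Add(26690, Mul(-1, Function('R')(-188))) = Add(26690, Mul(-1, Pow(-188, Rational(3, 2)))) = Add(26690, Mul(-1, Mul(-376, I, Pow(47, Rational(1, 2))))) = Add(26690, Mul(376, I, Pow(47, Rational(1, 2))))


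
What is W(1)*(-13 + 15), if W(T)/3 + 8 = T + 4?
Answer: -18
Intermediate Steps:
W(T) = -12 + 3*T (W(T) = -24 + 3*(T + 4) = -24 + 3*(4 + T) = -24 + (12 + 3*T) = -12 + 3*T)
W(1)*(-13 + 15) = (-12 + 3*1)*(-13 + 15) = (-12 + 3)*2 = -9*2 = -18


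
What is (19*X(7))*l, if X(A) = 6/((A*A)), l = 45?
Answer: 5130/49 ≈ 104.69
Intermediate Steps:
X(A) = 6/A² (X(A) = 6/(A²) = 6/A²)
(19*X(7))*l = (19*(6/7²))*45 = (19*(6*(1/49)))*45 = (19*(6/49))*45 = (114/49)*45 = 5130/49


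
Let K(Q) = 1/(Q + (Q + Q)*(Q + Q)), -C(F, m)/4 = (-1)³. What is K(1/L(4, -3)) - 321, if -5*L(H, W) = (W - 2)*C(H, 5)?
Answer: -319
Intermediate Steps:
C(F, m) = 4 (C(F, m) = -4*(-1)³ = -4*(-1) = 4)
L(H, W) = 8/5 - 4*W/5 (L(H, W) = -(W - 2)*4/5 = -(-2 + W)*4/5 = -(-8 + 4*W)/5 = 8/5 - 4*W/5)
K(Q) = 1/(Q + 4*Q²) (K(Q) = 1/(Q + (2*Q)*(2*Q)) = 1/(Q + 4*Q²))
K(1/L(4, -3)) - 321 = 1/((1/(8/5 - ⅘*(-3)))*(1 + 4/(8/5 - ⅘*(-3)))) - 321 = 1/((1/(8/5 + 12/5))*(1 + 4/(8/5 + 12/5))) - 321 = 1/((1/4)*(1 + 4/4)) - 321 = 1/((¼)*(1 + 4*(¼))) - 321 = 4/(1 + 1) - 321 = 4/2 - 321 = 4*(½) - 321 = 2 - 321 = -319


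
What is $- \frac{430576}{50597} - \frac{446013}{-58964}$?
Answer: $- \frac{2821563503}{2983401508} \approx -0.94575$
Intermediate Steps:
$- \frac{430576}{50597} - \frac{446013}{-58964} = \left(-430576\right) \frac{1}{50597} - - \frac{446013}{58964} = - \frac{430576}{50597} + \frac{446013}{58964} = - \frac{2821563503}{2983401508}$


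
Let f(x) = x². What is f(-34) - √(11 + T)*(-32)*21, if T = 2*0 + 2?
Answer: 1156 + 672*√13 ≈ 3578.9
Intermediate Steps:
T = 2 (T = 0 + 2 = 2)
f(-34) - √(11 + T)*(-32)*21 = (-34)² - √(11 + 2)*(-32)*21 = 1156 - √13*(-32)*21 = 1156 - (-32*√13)*21 = 1156 - (-672)*√13 = 1156 + 672*√13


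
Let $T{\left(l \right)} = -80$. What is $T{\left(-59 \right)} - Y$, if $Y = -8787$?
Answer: $8707$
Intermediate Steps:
$T{\left(-59 \right)} - Y = -80 - -8787 = -80 + 8787 = 8707$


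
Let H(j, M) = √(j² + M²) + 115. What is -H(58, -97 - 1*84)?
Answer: -115 - 85*√5 ≈ -305.07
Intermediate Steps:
H(j, M) = 115 + √(M² + j²) (H(j, M) = √(M² + j²) + 115 = 115 + √(M² + j²))
-H(58, -97 - 1*84) = -(115 + √((-97 - 1*84)² + 58²)) = -(115 + √((-97 - 84)² + 3364)) = -(115 + √((-181)² + 3364)) = -(115 + √(32761 + 3364)) = -(115 + √36125) = -(115 + 85*√5) = -115 - 85*√5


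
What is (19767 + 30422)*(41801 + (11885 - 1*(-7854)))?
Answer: 3088631060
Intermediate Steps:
(19767 + 30422)*(41801 + (11885 - 1*(-7854))) = 50189*(41801 + (11885 + 7854)) = 50189*(41801 + 19739) = 50189*61540 = 3088631060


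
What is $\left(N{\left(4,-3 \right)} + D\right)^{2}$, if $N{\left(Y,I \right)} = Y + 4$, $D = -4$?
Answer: $16$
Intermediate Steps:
$N{\left(Y,I \right)} = 4 + Y$
$\left(N{\left(4,-3 \right)} + D\right)^{2} = \left(\left(4 + 4\right) - 4\right)^{2} = \left(8 - 4\right)^{2} = 4^{2} = 16$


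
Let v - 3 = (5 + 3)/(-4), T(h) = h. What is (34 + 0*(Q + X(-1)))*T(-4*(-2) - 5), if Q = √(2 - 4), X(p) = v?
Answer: 102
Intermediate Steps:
v = 1 (v = 3 + (5 + 3)/(-4) = 3 + 8*(-¼) = 3 - 2 = 1)
X(p) = 1
Q = I*√2 (Q = √(-2) = I*√2 ≈ 1.4142*I)
(34 + 0*(Q + X(-1)))*T(-4*(-2) - 5) = (34 + 0*(I*√2 + 1))*(-4*(-2) - 5) = (34 + 0*(1 + I*√2))*(8 - 5) = (34 + 0)*3 = 34*3 = 102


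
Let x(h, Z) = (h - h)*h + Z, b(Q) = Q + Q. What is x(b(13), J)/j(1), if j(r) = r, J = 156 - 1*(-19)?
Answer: 175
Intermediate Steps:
J = 175 (J = 156 + 19 = 175)
b(Q) = 2*Q
x(h, Z) = Z (x(h, Z) = 0*h + Z = 0 + Z = Z)
x(b(13), J)/j(1) = 175/1 = 175*1 = 175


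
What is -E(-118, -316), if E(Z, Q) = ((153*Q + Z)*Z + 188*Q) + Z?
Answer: -5659462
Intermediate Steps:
E(Z, Q) = Z + 188*Q + Z*(Z + 153*Q) (E(Z, Q) = ((Z + 153*Q)*Z + 188*Q) + Z = (Z*(Z + 153*Q) + 188*Q) + Z = (188*Q + Z*(Z + 153*Q)) + Z = Z + 188*Q + Z*(Z + 153*Q))
-E(-118, -316) = -(-118 + (-118)**2 + 188*(-316) + 153*(-316)*(-118)) = -(-118 + 13924 - 59408 + 5705064) = -1*5659462 = -5659462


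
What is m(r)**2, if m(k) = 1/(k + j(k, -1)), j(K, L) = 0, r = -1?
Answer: 1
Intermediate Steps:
m(k) = 1/k (m(k) = 1/(k + 0) = 1/k)
m(r)**2 = (1/(-1))**2 = (-1)**2 = 1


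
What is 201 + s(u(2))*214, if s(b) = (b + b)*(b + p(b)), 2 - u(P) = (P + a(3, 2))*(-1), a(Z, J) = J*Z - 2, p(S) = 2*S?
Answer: 82377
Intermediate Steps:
a(Z, J) = -2 + J*Z
u(P) = 6 + P (u(P) = 2 - (P + (-2 + 2*3))*(-1) = 2 - (P + (-2 + 6))*(-1) = 2 - (P + 4)*(-1) = 2 - (4 + P)*(-1) = 2 - (-4 - P) = 2 + (4 + P) = 6 + P)
s(b) = 6*b**2 (s(b) = (b + b)*(b + 2*b) = (2*b)*(3*b) = 6*b**2)
201 + s(u(2))*214 = 201 + (6*(6 + 2)**2)*214 = 201 + (6*8**2)*214 = 201 + (6*64)*214 = 201 + 384*214 = 201 + 82176 = 82377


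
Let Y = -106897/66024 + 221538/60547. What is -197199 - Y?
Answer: -112617432602675/571079304 ≈ -1.9720e+5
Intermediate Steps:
Y = 1164933179/571079304 (Y = -106897*1/66024 + 221538*(1/60547) = -15271/9432 + 221538/60547 = 1164933179/571079304 ≈ 2.0399)
-197199 - Y = -197199 - 1*1164933179/571079304 = -197199 - 1164933179/571079304 = -112617432602675/571079304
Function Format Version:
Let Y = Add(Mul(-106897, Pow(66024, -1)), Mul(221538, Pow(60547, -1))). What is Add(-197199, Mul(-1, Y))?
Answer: Rational(-112617432602675, 571079304) ≈ -1.9720e+5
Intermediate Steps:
Y = Rational(1164933179, 571079304) (Y = Add(Mul(-106897, Rational(1, 66024)), Mul(221538, Rational(1, 60547))) = Add(Rational(-15271, 9432), Rational(221538, 60547)) = Rational(1164933179, 571079304) ≈ 2.0399)
Add(-197199, Mul(-1, Y)) = Add(-197199, Mul(-1, Rational(1164933179, 571079304))) = Add(-197199, Rational(-1164933179, 571079304)) = Rational(-112617432602675, 571079304)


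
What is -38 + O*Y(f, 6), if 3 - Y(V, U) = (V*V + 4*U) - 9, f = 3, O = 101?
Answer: -2159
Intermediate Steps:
Y(V, U) = 12 - V² - 4*U (Y(V, U) = 3 - ((V*V + 4*U) - 9) = 3 - ((V² + 4*U) - 9) = 3 - (-9 + V² + 4*U) = 3 + (9 - V² - 4*U) = 12 - V² - 4*U)
-38 + O*Y(f, 6) = -38 + 101*(12 - 1*3² - 4*6) = -38 + 101*(12 - 1*9 - 24) = -38 + 101*(12 - 9 - 24) = -38 + 101*(-21) = -38 - 2121 = -2159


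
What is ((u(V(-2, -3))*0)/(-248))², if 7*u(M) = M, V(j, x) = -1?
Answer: 0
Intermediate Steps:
u(M) = M/7
((u(V(-2, -3))*0)/(-248))² = ((((⅐)*(-1))*0)/(-248))² = (-⅐*0*(-1/248))² = (0*(-1/248))² = 0² = 0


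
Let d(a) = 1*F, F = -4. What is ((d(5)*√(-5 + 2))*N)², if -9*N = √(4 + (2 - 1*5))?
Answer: -16/27 ≈ -0.59259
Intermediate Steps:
d(a) = -4 (d(a) = 1*(-4) = -4)
N = -⅑ (N = -√(4 + (2 - 1*5))/9 = -√(4 + (2 - 5))/9 = -√(4 - 3)/9 = -√1/9 = -⅑*1 = -⅑ ≈ -0.11111)
((d(5)*√(-5 + 2))*N)² = (-4*√(-5 + 2)*(-⅑))² = (-4*I*√3*(-⅑))² = (4*I*√3/9)² = -16/27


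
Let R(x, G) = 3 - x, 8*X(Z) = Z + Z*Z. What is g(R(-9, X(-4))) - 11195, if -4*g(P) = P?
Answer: -11198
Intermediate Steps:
X(Z) = Z/8 + Z²/8 (X(Z) = (Z + Z*Z)/8 = (Z + Z²)/8 = Z/8 + Z²/8)
g(P) = -P/4
g(R(-9, X(-4))) - 11195 = -(3 - 1*(-9))/4 - 11195 = -(3 + 9)/4 - 11195 = -¼*12 - 11195 = -3 - 11195 = -11198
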